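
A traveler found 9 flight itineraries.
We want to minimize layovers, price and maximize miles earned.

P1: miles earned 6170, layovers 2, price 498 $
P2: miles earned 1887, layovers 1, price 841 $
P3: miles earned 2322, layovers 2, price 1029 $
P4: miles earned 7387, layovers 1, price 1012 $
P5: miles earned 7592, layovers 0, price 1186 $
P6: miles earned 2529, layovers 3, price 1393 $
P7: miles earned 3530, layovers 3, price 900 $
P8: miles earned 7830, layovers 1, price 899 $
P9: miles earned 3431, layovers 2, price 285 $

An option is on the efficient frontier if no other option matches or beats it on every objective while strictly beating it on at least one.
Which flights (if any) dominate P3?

P1, P4, P8, P9

P1: miles earned 6170≥2322, layovers 2≤2, price 498≤1029 — dominates P3.
P4: miles earned 7387≥2322, layovers 1≤2, price 1012≤1029 — dominates P3.
P8: miles earned 7830≥2322, layovers 1≤2, price 899≤1029 — dominates P3.
P9: miles earned 3431≥2322, layovers 2≤2, price 285≤1029 — dominates P3.
Others (P2, P5, P6, P7) are each worse than P3 on at least one objective.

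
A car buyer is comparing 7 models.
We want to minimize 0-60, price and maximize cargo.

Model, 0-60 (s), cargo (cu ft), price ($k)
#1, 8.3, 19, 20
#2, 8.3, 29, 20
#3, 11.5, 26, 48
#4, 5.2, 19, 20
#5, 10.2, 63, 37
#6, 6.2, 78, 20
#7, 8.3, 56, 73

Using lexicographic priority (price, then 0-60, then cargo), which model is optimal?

First minimize price: best is 20, kept {#1, #2, #4, #6}.
Then minimize 0-60: best is 5.2, kept {#4}.

#4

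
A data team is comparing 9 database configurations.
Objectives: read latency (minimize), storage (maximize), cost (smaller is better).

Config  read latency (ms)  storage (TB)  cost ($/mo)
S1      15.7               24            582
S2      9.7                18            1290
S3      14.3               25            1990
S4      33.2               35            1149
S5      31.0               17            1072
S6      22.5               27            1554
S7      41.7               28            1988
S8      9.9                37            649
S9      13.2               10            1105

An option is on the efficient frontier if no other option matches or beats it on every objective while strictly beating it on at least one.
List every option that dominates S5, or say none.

S1, S8

S1: read latency 15.7≤31.0, storage 24≥17, cost 582≤1072 — dominates S5.
S8: read latency 9.9≤31.0, storage 37≥17, cost 649≤1072 — dominates S5.
Others (S2, S3, S4, S6, S7, S9) are each worse than S5 on at least one objective.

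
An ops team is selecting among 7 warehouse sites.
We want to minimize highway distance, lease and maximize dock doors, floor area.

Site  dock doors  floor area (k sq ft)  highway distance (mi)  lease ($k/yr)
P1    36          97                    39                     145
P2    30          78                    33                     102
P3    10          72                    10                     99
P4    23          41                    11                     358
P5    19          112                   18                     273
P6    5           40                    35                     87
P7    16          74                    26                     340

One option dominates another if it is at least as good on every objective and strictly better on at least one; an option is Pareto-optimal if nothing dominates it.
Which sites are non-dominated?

P1: not dominated (best dock doors).
P2: not dominated.
P3: not dominated (best highway distance).
P4: not dominated.
P5: not dominated (best floor area).
P6: not dominated (best lease).
P7: dominated by P5 (dock doors 19≥16, floor area 112≥74, highway distance 18≤26, lease 273≤340).

P1, P2, P3, P4, P5, P6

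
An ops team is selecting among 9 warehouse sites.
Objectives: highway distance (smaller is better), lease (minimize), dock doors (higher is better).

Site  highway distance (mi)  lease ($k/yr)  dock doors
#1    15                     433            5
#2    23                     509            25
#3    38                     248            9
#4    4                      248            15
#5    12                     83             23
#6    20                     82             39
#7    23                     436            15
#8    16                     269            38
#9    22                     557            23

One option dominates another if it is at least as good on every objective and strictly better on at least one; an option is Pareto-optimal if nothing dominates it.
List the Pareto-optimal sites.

#4, #5, #6, #8

#1: dominated by #4 (highway distance 4≤15, lease 248≤433, dock doors 15≥5).
#2: dominated by #6 (highway distance 20≤23, lease 82≤509, dock doors 39≥25).
#3: dominated by #4 (highway distance 4≤38, lease 248≤248, dock doors 15≥9).
#4: not dominated (best highway distance).
#5: not dominated.
#6: not dominated (best lease).
#7: dominated by #4 (highway distance 4≤23, lease 248≤436, dock doors 15≥15).
#8: not dominated.
#9: dominated by #5 (highway distance 12≤22, lease 83≤557, dock doors 23≥23).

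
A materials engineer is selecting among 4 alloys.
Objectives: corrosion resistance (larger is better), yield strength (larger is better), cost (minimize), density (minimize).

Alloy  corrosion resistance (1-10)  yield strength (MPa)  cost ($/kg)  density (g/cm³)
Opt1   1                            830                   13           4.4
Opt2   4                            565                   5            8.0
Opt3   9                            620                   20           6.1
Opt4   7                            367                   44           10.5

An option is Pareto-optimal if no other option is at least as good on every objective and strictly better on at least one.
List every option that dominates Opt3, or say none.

Opt1: worse on corrosion resistance (1 vs 9).
Opt2: worse on corrosion resistance (4 vs 9).
Opt4: worse on corrosion resistance (7 vs 9).
No option dominates Opt3.

none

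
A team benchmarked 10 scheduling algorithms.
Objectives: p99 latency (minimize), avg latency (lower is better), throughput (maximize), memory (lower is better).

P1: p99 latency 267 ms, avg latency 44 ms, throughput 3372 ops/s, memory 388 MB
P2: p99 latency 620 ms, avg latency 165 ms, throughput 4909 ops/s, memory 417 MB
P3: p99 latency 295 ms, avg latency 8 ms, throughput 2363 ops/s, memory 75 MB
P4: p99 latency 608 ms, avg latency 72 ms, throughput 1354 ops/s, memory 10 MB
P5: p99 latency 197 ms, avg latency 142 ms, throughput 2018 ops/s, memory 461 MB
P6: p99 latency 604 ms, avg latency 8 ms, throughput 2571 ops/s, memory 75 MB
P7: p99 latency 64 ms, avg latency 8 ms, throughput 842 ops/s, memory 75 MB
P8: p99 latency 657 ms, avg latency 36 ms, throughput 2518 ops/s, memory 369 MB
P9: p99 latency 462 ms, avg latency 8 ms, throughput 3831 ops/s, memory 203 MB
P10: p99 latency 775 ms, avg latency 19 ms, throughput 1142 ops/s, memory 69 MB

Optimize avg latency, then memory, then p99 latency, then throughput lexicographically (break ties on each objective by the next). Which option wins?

P7

First minimize avg latency: best is 8, kept {P3, P6, P7, P9}.
Then minimize memory: best is 75, kept {P3, P6, P7}.
Then minimize p99 latency: best is 64, kept {P7}.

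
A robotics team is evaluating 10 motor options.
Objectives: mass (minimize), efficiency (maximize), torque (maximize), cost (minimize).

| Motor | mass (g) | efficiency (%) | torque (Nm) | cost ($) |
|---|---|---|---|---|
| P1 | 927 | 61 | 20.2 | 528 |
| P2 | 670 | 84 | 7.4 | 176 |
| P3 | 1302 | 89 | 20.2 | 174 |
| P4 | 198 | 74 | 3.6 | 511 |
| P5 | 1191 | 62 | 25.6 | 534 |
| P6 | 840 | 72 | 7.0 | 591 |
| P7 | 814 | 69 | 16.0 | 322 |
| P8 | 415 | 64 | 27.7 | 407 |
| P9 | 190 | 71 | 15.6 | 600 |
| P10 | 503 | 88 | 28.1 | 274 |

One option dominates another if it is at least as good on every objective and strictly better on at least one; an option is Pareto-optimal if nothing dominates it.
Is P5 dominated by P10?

P10 vs P5: mass 503≤1191, efficiency 88≥62, torque 28.1≥25.6, cost 274≤534 — P10 is at least as good on every objective with at least one strict improvement.

Yes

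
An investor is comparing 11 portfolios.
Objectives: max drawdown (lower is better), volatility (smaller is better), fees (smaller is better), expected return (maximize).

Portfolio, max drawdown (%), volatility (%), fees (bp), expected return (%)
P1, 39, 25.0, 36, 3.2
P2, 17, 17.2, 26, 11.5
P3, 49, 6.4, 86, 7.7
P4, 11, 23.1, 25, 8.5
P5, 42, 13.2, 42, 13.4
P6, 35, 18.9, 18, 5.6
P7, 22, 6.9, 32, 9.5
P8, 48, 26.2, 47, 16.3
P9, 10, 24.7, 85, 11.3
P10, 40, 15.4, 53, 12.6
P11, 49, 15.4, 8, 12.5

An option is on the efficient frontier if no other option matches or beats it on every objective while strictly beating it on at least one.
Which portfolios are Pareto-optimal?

P1: dominated by P2 (max drawdown 17≤39, volatility 17.2≤25.0, fees 26≤36, expected return 11.5≥3.2).
P2: not dominated.
P3: not dominated (best volatility).
P4: not dominated.
P5: not dominated.
P6: not dominated.
P7: not dominated.
P8: not dominated (best expected return).
P9: not dominated (best max drawdown).
P10: not dominated.
P11: not dominated (best fees).

P2, P3, P4, P5, P6, P7, P8, P9, P10, P11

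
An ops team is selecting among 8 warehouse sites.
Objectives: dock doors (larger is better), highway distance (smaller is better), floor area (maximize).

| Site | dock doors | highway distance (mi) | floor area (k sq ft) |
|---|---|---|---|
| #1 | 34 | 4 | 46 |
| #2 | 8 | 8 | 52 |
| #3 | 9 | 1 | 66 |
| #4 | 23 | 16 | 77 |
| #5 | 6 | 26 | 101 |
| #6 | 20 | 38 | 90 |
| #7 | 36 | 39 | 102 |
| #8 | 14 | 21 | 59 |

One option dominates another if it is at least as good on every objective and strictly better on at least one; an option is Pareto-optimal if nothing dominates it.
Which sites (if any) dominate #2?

#3: dock doors 9≥8, highway distance 1≤8, floor area 66≥52 — dominates #2.
Others (#1, #4, #5, #6, #7, #8) are each worse than #2 on at least one objective.

#3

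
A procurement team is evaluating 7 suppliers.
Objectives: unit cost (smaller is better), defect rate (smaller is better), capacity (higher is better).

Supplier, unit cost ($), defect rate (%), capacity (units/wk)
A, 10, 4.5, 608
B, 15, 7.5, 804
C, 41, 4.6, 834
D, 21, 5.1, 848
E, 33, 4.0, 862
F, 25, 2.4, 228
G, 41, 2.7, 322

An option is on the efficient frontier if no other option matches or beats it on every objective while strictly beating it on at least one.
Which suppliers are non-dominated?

A: not dominated (best unit cost).
B: not dominated.
C: dominated by E (unit cost 33≤41, defect rate 4.0≤4.6, capacity 862≥834).
D: not dominated.
E: not dominated (best capacity).
F: not dominated (best defect rate).
G: not dominated.

A, B, D, E, F, G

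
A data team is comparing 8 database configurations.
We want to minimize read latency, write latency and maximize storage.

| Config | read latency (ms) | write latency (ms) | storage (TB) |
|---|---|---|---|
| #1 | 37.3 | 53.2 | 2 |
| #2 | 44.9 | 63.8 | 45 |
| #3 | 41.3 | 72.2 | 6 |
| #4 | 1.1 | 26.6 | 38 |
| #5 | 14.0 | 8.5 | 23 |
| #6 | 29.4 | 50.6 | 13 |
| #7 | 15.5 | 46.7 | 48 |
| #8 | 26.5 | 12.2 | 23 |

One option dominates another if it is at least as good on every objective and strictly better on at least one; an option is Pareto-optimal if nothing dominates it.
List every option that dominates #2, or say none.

#7

#7: read latency 15.5≤44.9, write latency 46.7≤63.8, storage 48≥45 — dominates #2.
Others (#1, #3, #4, #5, #6, #8) are each worse than #2 on at least one objective.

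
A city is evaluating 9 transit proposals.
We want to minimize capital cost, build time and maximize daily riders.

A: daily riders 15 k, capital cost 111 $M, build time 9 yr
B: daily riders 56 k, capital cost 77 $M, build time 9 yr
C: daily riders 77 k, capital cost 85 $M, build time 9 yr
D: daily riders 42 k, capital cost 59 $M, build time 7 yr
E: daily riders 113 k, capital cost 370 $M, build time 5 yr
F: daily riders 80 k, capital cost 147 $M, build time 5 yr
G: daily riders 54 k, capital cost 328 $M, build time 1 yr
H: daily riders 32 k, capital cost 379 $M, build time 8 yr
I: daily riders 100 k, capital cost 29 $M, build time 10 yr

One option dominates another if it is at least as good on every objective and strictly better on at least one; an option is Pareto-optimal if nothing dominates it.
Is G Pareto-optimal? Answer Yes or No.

A: worse on daily riders (15 vs 54).
B: worse on build time (9 vs 1).
C: worse on build time (9 vs 1).
D: worse on daily riders (42 vs 54).
E: worse on capital cost (370 vs 328).
F: worse on build time (5 vs 1).
H: worse on daily riders (32 vs 54).
I: worse on build time (10 vs 1).
No option is at least as good as G on every objective and strictly better on one.

Yes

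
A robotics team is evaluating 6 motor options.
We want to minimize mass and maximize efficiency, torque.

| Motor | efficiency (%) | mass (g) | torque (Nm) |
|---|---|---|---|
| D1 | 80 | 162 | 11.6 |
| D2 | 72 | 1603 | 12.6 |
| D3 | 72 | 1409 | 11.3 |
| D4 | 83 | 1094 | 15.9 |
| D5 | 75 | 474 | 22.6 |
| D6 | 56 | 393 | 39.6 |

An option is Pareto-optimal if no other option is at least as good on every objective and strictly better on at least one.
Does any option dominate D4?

D1: worse on efficiency (80 vs 83).
D2: worse on efficiency (72 vs 83).
D3: worse on efficiency (72 vs 83).
D5: worse on efficiency (75 vs 83).
D6: worse on efficiency (56 vs 83).
No option is at least as good as D4 on every objective and strictly better on one.

No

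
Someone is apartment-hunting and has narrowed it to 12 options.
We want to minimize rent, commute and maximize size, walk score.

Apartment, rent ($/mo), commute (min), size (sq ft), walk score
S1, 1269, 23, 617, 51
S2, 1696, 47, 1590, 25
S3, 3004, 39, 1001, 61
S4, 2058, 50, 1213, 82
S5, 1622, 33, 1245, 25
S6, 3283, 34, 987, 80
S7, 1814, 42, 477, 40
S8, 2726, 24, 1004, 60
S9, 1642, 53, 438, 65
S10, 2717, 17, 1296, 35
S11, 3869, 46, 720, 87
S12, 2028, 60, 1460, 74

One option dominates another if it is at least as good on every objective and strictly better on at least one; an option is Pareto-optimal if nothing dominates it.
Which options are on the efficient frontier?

S1, S2, S3, S4, S5, S6, S8, S9, S10, S11, S12

S1: not dominated (best rent).
S2: not dominated (best size).
S3: not dominated.
S4: not dominated.
S5: not dominated.
S6: not dominated.
S7: dominated by S1 (rent 1269≤1814, commute 23≤42, size 617≥477, walk score 51≥40).
S8: not dominated.
S9: not dominated.
S10: not dominated (best commute).
S11: not dominated (best walk score).
S12: not dominated.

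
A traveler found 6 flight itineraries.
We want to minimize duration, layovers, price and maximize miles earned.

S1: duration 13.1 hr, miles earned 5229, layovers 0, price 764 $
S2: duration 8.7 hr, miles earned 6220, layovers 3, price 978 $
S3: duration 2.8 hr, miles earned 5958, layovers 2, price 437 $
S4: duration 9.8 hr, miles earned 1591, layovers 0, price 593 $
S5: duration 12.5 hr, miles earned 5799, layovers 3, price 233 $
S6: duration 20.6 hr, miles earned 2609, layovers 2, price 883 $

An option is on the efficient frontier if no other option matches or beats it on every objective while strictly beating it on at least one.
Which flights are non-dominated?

S1, S2, S3, S4, S5

S1: not dominated.
S2: not dominated (best miles earned).
S3: not dominated (best duration).
S4: not dominated.
S5: not dominated (best price).
S6: dominated by S1 (duration 13.1≤20.6, miles earned 5229≥2609, layovers 0≤2, price 764≤883).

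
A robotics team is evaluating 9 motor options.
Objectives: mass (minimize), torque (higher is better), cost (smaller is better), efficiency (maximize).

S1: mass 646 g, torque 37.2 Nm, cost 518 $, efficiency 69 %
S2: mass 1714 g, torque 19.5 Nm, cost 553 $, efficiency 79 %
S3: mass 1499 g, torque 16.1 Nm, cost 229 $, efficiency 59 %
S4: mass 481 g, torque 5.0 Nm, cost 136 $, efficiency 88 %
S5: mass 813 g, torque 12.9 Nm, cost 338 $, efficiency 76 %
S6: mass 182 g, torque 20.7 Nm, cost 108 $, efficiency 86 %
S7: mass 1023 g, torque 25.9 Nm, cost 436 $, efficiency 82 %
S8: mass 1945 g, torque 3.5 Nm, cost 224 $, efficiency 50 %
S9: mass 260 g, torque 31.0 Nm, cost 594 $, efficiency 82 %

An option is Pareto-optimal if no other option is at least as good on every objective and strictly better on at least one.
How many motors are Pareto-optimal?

S1: not dominated (best torque).
S2: dominated by S6 (mass 182≤1714, torque 20.7≥19.5, cost 108≤553, efficiency 86≥79).
S3: dominated by S6 (mass 182≤1499, torque 20.7≥16.1, cost 108≤229, efficiency 86≥59).
S4: not dominated (best efficiency).
S5: dominated by S6 (mass 182≤813, torque 20.7≥12.9, cost 108≤338, efficiency 86≥76).
S6: not dominated (best mass).
S7: not dominated.
S8: dominated by S4 (mass 481≤1945, torque 5.0≥3.5, cost 136≤224, efficiency 88≥50).
S9: not dominated.
Pareto-optimal: S1, S4, S6, S7, S9 → 5.

5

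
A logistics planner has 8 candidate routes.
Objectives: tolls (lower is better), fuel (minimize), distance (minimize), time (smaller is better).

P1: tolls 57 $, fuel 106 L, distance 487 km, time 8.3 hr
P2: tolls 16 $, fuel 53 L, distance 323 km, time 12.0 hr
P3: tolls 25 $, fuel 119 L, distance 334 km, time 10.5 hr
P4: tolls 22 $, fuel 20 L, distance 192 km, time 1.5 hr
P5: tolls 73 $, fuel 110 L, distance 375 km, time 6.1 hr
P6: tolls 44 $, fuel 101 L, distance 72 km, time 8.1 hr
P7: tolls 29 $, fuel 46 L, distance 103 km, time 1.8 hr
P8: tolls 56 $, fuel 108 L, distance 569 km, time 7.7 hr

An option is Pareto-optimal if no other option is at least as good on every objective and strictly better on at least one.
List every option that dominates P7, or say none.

P1: worse on tolls (57 vs 29).
P2: worse on fuel (53 vs 46).
P3: worse on fuel (119 vs 46).
P4: worse on distance (192 vs 103).
P5: worse on tolls (73 vs 29).
P6: worse on tolls (44 vs 29).
P8: worse on tolls (56 vs 29).
No option dominates P7.

none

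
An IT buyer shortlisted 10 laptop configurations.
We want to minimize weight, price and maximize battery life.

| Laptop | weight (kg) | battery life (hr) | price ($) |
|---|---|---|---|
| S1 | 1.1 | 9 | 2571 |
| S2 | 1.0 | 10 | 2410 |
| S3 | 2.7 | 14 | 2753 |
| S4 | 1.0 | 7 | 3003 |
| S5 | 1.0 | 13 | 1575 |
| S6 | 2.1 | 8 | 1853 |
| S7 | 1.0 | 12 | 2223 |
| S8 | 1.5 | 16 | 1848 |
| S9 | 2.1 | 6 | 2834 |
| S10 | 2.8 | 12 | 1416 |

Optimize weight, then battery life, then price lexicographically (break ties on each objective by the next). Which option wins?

S5

First minimize weight: best is 1.0, kept {S2, S4, S5, S7}.
Then maximize battery life: best is 13, kept {S5}.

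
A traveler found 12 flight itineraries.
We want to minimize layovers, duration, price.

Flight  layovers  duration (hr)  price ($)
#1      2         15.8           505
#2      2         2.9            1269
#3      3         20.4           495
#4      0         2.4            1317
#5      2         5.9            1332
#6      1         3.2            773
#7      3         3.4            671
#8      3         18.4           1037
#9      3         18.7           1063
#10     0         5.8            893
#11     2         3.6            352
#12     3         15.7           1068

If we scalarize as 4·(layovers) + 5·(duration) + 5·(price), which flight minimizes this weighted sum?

#1: 4·2 + 5·15.8 + 5·505 = 2612.0
#2: 4·2 + 5·2.9 + 5·1269 = 6367.5
#3: 4·3 + 5·20.4 + 5·495 = 2589.0
#4: 4·0 + 5·2.4 + 5·1317 = 6597.0
#5: 4·2 + 5·5.9 + 5·1332 = 6697.5
#6: 4·1 + 5·3.2 + 5·773 = 3885.0
#7: 4·3 + 5·3.4 + 5·671 = 3384.0
#8: 4·3 + 5·18.4 + 5·1037 = 5289.0
#9: 4·3 + 5·18.7 + 5·1063 = 5420.5
#10: 4·0 + 5·5.8 + 5·893 = 4494.0
#11: 4·2 + 5·3.6 + 5·352 = 1786.0
#12: 4·3 + 5·15.7 + 5·1068 = 5430.5
Lowest: #11 at 1786.0.

#11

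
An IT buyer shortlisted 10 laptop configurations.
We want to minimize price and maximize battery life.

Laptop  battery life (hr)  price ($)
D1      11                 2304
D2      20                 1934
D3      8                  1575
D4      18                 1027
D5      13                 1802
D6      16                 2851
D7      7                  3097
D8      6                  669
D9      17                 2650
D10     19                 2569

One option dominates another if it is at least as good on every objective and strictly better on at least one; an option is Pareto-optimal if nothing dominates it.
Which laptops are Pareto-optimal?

D1: dominated by D2 (battery life 20≥11, price 1934≤2304).
D2: not dominated (best battery life).
D3: dominated by D4 (battery life 18≥8, price 1027≤1575).
D4: not dominated.
D5: dominated by D4 (battery life 18≥13, price 1027≤1802).
D6: dominated by D2 (battery life 20≥16, price 1934≤2851).
D7: dominated by D1 (battery life 11≥7, price 2304≤3097).
D8: not dominated (best price).
D9: dominated by D2 (battery life 20≥17, price 1934≤2650).
D10: dominated by D2 (battery life 20≥19, price 1934≤2569).

D2, D4, D8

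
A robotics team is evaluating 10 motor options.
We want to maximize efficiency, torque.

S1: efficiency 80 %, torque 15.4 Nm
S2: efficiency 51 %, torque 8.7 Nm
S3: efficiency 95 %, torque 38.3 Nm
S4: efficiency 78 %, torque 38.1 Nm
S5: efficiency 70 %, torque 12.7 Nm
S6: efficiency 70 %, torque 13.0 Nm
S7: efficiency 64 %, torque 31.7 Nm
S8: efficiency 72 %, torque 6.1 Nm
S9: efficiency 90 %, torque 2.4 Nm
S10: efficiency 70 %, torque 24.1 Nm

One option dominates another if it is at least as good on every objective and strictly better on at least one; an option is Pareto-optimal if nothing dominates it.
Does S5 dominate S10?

No

S5 vs S10: S5 is worse on torque (12.7 vs 24.1), so it does not dominate S10.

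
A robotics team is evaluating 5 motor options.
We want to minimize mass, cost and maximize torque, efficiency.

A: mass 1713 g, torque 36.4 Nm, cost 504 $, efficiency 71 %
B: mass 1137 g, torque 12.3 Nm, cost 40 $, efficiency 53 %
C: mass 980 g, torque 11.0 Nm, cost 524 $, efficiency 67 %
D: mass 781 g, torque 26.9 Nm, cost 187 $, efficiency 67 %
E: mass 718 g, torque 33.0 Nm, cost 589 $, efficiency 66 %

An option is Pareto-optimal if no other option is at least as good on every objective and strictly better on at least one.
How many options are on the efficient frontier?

A: not dominated (best torque).
B: not dominated (best cost).
C: dominated by D (mass 781≤980, torque 26.9≥11.0, cost 187≤524, efficiency 67≥67).
D: not dominated.
E: not dominated (best mass).
Pareto-optimal: A, B, D, E → 4.

4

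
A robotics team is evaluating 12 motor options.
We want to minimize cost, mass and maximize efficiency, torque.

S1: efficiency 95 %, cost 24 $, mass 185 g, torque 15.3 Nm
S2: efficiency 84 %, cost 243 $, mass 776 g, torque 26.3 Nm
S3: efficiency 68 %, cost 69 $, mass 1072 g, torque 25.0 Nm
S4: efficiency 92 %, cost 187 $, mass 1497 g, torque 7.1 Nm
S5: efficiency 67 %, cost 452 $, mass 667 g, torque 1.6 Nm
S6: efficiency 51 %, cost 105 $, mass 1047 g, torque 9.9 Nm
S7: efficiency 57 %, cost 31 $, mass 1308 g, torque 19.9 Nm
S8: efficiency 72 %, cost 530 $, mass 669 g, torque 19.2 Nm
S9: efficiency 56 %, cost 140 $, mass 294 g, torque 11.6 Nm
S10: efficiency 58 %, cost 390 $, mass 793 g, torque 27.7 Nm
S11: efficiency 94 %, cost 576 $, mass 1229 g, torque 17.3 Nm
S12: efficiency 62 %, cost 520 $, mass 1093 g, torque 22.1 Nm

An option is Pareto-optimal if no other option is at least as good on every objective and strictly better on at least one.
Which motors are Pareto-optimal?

S1, S2, S3, S7, S8, S10, S11

S1: not dominated (best efficiency).
S2: not dominated.
S3: not dominated.
S4: dominated by S1 (efficiency 95≥92, cost 24≤187, mass 185≤1497, torque 15.3≥7.1).
S5: dominated by S1 (efficiency 95≥67, cost 24≤452, mass 185≤667, torque 15.3≥1.6).
S6: dominated by S1 (efficiency 95≥51, cost 24≤105, mass 185≤1047, torque 15.3≥9.9).
S7: not dominated.
S8: not dominated.
S9: dominated by S1 (efficiency 95≥56, cost 24≤140, mass 185≤294, torque 15.3≥11.6).
S10: not dominated (best torque).
S11: not dominated.
S12: dominated by S2 (efficiency 84≥62, cost 243≤520, mass 776≤1093, torque 26.3≥22.1).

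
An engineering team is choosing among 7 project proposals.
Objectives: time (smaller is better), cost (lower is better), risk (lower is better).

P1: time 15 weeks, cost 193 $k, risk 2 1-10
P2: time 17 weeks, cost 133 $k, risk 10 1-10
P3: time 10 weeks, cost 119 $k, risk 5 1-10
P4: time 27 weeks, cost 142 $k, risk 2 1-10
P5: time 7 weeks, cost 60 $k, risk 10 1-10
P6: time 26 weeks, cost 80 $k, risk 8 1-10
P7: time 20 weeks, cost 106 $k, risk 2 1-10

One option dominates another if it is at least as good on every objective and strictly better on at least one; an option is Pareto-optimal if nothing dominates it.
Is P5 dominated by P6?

P6 vs P5: P6 is worse on time (26 vs 7), so it does not dominate P5.

No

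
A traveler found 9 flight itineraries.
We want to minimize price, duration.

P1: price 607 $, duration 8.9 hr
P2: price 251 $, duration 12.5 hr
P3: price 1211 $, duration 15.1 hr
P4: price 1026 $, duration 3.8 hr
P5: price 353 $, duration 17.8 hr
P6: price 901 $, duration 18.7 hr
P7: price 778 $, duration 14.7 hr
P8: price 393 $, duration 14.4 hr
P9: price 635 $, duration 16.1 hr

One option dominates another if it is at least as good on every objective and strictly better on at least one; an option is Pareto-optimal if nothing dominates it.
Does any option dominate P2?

No

P1: worse on price (607 vs 251).
P3: worse on price (1211 vs 251).
P4: worse on price (1026 vs 251).
P5: worse on price (353 vs 251).
P6: worse on price (901 vs 251).
P7: worse on price (778 vs 251).
P8: worse on price (393 vs 251).
P9: worse on price (635 vs 251).
No option is at least as good as P2 on every objective and strictly better on one.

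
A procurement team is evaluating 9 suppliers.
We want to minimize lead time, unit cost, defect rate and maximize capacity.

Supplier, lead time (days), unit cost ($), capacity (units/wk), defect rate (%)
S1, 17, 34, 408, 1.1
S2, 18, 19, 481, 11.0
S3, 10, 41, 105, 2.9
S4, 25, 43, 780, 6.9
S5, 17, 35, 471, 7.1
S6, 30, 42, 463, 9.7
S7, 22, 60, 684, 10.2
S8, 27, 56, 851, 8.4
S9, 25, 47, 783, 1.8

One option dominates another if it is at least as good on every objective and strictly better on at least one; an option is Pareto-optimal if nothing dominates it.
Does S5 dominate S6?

S5 vs S6: lead time 17≤30, unit cost 35≤42, capacity 471≥463, defect rate 7.1≤9.7 — S5 is at least as good on every objective with at least one strict improvement.

Yes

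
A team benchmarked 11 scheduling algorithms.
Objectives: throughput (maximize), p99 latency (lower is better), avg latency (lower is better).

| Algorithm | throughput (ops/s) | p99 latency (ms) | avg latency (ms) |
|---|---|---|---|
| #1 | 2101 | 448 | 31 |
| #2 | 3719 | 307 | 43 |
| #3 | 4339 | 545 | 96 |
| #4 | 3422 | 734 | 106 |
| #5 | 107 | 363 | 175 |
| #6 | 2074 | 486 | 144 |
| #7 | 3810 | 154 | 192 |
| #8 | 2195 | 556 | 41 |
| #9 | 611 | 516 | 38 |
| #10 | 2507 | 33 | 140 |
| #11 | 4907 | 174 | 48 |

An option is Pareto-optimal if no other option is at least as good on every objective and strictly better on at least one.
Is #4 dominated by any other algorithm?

#2 vs #4: throughput 3719≥3422, p99 latency 307≤734, avg latency 43≤106 — #2 is at least as good on every objective and strictly better on at least one, so #2 dominates #4.

Yes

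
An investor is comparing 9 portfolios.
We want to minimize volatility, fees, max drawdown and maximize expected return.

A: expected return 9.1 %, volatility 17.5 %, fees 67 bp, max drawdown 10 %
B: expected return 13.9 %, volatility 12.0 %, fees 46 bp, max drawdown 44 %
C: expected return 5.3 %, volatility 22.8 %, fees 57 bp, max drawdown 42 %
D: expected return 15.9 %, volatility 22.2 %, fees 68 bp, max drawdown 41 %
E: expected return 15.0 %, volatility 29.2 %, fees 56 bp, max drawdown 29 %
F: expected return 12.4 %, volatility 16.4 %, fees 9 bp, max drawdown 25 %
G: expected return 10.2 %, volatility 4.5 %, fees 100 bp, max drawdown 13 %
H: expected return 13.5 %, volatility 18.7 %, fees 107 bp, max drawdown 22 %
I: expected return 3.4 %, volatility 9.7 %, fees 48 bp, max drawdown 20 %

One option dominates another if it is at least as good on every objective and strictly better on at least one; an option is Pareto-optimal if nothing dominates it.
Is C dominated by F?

Yes

F vs C: expected return 12.4≥5.3, volatility 16.4≤22.8, fees 9≤57, max drawdown 25≤42 — F is at least as good on every objective with at least one strict improvement.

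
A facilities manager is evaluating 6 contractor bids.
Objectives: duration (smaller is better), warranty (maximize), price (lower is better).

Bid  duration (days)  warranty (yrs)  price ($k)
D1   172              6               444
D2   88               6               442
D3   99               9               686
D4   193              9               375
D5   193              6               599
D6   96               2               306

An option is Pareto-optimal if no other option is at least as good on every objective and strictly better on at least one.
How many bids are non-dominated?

4

D1: dominated by D2 (duration 88≤172, warranty 6≥6, price 442≤444).
D2: not dominated (best duration).
D3: not dominated.
D4: not dominated.
D5: dominated by D1 (duration 172≤193, warranty 6≥6, price 444≤599).
D6: not dominated (best price).
Pareto-optimal: D2, D3, D4, D6 → 4.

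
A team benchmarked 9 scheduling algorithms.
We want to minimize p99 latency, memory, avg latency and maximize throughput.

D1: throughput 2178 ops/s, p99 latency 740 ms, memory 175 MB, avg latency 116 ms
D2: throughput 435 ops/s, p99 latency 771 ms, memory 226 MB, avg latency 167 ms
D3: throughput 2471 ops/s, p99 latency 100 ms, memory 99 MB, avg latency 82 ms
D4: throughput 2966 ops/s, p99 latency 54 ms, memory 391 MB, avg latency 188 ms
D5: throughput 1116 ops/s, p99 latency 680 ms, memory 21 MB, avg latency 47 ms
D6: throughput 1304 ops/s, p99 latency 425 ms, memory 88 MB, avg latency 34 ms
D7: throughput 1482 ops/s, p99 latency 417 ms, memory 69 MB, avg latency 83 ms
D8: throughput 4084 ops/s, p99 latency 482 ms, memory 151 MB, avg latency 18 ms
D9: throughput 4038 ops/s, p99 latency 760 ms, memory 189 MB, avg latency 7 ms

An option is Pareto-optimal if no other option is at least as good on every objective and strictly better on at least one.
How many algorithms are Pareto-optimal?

7

D1: dominated by D3 (throughput 2471≥2178, p99 latency 100≤740, memory 99≤175, avg latency 82≤116).
D2: dominated by D1 (throughput 2178≥435, p99 latency 740≤771, memory 175≤226, avg latency 116≤167).
D3: not dominated.
D4: not dominated (best p99 latency).
D5: not dominated (best memory).
D6: not dominated.
D7: not dominated.
D8: not dominated (best throughput).
D9: not dominated (best avg latency).
Pareto-optimal: D3, D4, D5, D6, D7, D8, D9 → 7.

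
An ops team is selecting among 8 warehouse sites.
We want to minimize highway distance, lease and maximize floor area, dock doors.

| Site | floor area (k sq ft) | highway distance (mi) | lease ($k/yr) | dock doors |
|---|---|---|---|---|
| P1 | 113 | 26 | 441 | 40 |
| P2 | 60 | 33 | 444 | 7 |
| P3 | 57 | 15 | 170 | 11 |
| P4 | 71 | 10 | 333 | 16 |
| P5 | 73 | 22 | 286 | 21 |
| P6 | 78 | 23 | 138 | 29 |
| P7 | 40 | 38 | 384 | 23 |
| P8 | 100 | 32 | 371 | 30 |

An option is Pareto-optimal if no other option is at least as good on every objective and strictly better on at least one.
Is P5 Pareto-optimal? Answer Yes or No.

P1: worse on highway distance (26 vs 22).
P2: worse on floor area (60 vs 73).
P3: worse on floor area (57 vs 73).
P4: worse on floor area (71 vs 73).
P6: worse on highway distance (23 vs 22).
P7: worse on floor area (40 vs 73).
P8: worse on highway distance (32 vs 22).
No option is at least as good as P5 on every objective and strictly better on one.

Yes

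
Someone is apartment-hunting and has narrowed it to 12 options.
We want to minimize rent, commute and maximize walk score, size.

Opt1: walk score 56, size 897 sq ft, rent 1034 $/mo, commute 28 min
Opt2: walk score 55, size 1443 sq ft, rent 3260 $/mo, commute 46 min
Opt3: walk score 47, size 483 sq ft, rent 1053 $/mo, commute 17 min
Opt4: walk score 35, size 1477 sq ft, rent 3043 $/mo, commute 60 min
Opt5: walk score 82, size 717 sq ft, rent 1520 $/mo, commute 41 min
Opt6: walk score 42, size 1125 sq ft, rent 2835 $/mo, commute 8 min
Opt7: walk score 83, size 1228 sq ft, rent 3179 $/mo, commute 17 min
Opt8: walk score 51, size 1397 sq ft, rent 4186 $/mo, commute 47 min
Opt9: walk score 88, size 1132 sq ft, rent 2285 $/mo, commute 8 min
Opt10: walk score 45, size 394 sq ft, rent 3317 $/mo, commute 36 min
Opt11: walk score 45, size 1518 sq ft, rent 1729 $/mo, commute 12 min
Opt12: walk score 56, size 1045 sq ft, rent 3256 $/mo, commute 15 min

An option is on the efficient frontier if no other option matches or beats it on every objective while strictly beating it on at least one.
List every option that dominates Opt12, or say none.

Opt9: walk score 88≥56, size 1132≥1045, rent 2285≤3256, commute 8≤15 — dominates Opt12.
Others (Opt1, Opt2, Opt3, Opt4, Opt5, Opt6, Opt7, Opt8, Opt10, Opt11) are each worse than Opt12 on at least one objective.

Opt9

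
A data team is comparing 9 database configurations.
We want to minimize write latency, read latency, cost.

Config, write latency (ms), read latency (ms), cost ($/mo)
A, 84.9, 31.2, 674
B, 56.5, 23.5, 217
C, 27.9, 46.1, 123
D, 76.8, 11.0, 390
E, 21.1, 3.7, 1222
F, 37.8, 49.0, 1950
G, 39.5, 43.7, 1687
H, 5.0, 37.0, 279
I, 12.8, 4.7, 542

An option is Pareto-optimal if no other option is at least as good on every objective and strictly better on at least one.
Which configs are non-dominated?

B, C, D, E, H, I

A: dominated by B (write latency 56.5≤84.9, read latency 23.5≤31.2, cost 217≤674).
B: not dominated.
C: not dominated (best cost).
D: not dominated.
E: not dominated (best read latency).
F: dominated by C (write latency 27.9≤37.8, read latency 46.1≤49.0, cost 123≤1950).
G: dominated by E (write latency 21.1≤39.5, read latency 3.7≤43.7, cost 1222≤1687).
H: not dominated (best write latency).
I: not dominated.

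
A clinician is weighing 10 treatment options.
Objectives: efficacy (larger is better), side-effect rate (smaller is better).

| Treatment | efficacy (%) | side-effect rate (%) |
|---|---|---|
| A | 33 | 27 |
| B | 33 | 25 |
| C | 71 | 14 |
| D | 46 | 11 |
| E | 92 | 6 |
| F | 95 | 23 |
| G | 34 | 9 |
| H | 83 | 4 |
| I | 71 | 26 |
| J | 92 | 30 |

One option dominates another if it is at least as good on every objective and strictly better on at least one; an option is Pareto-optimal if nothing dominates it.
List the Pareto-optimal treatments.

E, F, H

A: dominated by B (efficacy 33≥33, side-effect rate 25≤27).
B: dominated by C (efficacy 71≥33, side-effect rate 14≤25).
C: dominated by E (efficacy 92≥71, side-effect rate 6≤14).
D: dominated by E (efficacy 92≥46, side-effect rate 6≤11).
E: not dominated.
F: not dominated (best efficacy).
G: dominated by E (efficacy 92≥34, side-effect rate 6≤9).
H: not dominated (best side-effect rate).
I: dominated by C (efficacy 71≥71, side-effect rate 14≤26).
J: dominated by E (efficacy 92≥92, side-effect rate 6≤30).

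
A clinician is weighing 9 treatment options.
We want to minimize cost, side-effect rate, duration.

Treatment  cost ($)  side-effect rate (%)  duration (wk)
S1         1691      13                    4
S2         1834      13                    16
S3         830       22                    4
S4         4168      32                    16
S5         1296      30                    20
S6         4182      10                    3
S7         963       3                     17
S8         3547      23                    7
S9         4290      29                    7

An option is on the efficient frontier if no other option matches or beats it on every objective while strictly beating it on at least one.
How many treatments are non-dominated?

4

S1: not dominated.
S2: dominated by S1 (cost 1691≤1834, side-effect rate 13≤13, duration 4≤16).
S3: not dominated (best cost).
S4: dominated by S1 (cost 1691≤4168, side-effect rate 13≤32, duration 4≤16).
S5: dominated by S3 (cost 830≤1296, side-effect rate 22≤30, duration 4≤20).
S6: not dominated (best duration).
S7: not dominated (best side-effect rate).
S8: dominated by S1 (cost 1691≤3547, side-effect rate 13≤23, duration 4≤7).
S9: dominated by S1 (cost 1691≤4290, side-effect rate 13≤29, duration 4≤7).
Pareto-optimal: S1, S3, S6, S7 → 4.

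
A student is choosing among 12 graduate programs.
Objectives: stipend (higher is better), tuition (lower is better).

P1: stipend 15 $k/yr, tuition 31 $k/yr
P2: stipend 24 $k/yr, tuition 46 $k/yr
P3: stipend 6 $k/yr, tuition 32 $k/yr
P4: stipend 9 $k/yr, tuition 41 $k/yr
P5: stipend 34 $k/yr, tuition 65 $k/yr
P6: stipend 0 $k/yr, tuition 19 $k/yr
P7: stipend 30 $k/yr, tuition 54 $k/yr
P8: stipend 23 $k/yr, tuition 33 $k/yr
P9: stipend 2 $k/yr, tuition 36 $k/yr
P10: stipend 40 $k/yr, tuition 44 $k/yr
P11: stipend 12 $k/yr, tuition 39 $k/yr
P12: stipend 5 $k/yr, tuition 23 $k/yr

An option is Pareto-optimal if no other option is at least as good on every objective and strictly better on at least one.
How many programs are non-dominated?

P1: not dominated.
P2: dominated by P10 (stipend 40≥24, tuition 44≤46).
P3: dominated by P1 (stipend 15≥6, tuition 31≤32).
P4: dominated by P1 (stipend 15≥9, tuition 31≤41).
P5: dominated by P10 (stipend 40≥34, tuition 44≤65).
P6: not dominated (best tuition).
P7: dominated by P10 (stipend 40≥30, tuition 44≤54).
P8: not dominated.
P9: dominated by P1 (stipend 15≥2, tuition 31≤36).
P10: not dominated (best stipend).
P11: dominated by P1 (stipend 15≥12, tuition 31≤39).
P12: not dominated.
Pareto-optimal: P1, P6, P8, P10, P12 → 5.

5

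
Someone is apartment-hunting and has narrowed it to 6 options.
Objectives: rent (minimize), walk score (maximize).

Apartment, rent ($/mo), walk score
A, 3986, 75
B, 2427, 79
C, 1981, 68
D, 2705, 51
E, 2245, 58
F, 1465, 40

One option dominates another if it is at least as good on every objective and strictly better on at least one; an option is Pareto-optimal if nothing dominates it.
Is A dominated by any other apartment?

Yes

B vs A: rent 2427≤3986, walk score 79≥75 — B is at least as good on every objective and strictly better on at least one, so B dominates A.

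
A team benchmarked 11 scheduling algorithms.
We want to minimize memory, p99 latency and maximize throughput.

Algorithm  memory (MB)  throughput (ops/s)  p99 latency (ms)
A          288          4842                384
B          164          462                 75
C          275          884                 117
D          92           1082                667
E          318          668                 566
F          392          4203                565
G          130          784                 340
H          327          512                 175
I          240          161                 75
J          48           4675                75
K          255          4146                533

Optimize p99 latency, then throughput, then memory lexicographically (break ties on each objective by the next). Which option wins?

First minimize p99 latency: best is 75, kept {B, I, J}.
Then maximize throughput: best is 4675, kept {J}.

J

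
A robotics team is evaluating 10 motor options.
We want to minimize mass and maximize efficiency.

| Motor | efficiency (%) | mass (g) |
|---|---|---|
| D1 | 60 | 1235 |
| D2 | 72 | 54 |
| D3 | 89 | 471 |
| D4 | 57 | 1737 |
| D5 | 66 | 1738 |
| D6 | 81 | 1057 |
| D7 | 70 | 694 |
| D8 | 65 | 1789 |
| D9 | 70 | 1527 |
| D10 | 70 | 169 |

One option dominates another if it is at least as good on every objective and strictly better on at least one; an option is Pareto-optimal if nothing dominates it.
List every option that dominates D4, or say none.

D1, D2, D3, D6, D7, D9, D10

D1: efficiency 60≥57, mass 1235≤1737 — dominates D4.
D2: efficiency 72≥57, mass 54≤1737 — dominates D4.
D3: efficiency 89≥57, mass 471≤1737 — dominates D4.
D6: efficiency 81≥57, mass 1057≤1737 — dominates D4.
D7: efficiency 70≥57, mass 694≤1737 — dominates D4.
D9: efficiency 70≥57, mass 1527≤1737 — dominates D4.
D10: efficiency 70≥57, mass 169≤1737 — dominates D4.
Others (D5, D8) are each worse than D4 on at least one objective.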